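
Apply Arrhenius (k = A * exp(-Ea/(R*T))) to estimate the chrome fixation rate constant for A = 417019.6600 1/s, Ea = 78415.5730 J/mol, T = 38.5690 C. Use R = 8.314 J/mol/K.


T_K = T_C + 273.15 = 38.5690 + 273.15 = 311.7190 K
exponent = -Ea / (R * T_K) = -78415.5730 / (8.314 * 311.7190) = -30.2572
k = A * exp(exponent) = 417019.6600 * exp(-30.2572) = 3.0173e-08 1/s


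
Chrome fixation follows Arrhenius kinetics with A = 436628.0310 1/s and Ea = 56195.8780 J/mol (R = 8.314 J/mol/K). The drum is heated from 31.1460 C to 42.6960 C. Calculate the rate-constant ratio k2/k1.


T1 = 31.1460 + 273.15 = 304.2960 K; T2 = 42.6960 + 273.15 = 315.8460 K
k1 = A * exp(-Ea/(R*T1)) = 436628.0310 * exp(-56195.8780/(8.314*304.2960)) = 9.8476e-05 1/s
k2 = A * exp(-Ea/(R*T2)) = 436628.0310 * exp(-56195.8780/(8.314*315.8460)) = 2.2187e-04 1/s
k2/k1 = 2.2187e-04 / 9.8476e-05 = 2.2530


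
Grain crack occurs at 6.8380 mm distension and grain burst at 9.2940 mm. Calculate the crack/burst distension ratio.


Formula: Ratio = crack / burst
Substituting: Ratio = 6.8380 / 9.2940
Result: 0.7357


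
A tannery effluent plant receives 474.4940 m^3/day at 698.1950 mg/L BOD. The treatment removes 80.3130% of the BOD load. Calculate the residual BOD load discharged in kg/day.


Load_in = volume * conc / 1000 = 474.4940 * 698.1950 / 1000 = 331.2893 kg/day
Removed = Load_in * eff / 100 = 331.2893 * 80.3130 / 100 = 266.0684 kg/day
Load_out = Load_in - Removed = 331.2893 - 266.0684 = 65.2209 kg/day


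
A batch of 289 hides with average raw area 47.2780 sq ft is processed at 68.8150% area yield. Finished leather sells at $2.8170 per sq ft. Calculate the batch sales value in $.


Raw_total = N * avg_area = 289 * 47.2780 = 13663.3420 sq ft
Finished = Raw_total * yield / 100 = 13663.3420 * 68.8150 / 100 = 9402.4288 sq ft
Value = Finished * price = 9402.4288 * 2.8170 = 26486.6419 $


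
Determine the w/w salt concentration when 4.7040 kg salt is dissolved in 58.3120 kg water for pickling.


Formula: Conc = salt / (water + salt) * 100
Substituting: Conc = 4.7040 / (58.3120 + 4.7040) * 100
Result: 7.4648 %


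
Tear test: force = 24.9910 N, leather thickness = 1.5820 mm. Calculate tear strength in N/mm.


Formula: Tear strength = force / thickness
Substituting: Tear strength = 24.9910 / 1.5820
Result: 15.7971 N/mm


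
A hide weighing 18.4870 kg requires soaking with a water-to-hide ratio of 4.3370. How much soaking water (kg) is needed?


Formula: Water = hide_weight * ratio
Substituting: Water = 18.4870 * 4.3370
Result: 80.1781 kg


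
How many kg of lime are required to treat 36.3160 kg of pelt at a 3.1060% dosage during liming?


Formula: Lime = substrate * pct / 100
Substituting: Lime = 36.3160 * 3.1060 / 100
Result: 1.1280 kg


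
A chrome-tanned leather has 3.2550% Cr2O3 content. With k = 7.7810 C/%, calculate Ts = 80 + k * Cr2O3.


Formula: Ts = 80 + k * Cr2O3
Substituting: Ts = 80 + 7.7810 * 3.2550
Result: 105.3272 C


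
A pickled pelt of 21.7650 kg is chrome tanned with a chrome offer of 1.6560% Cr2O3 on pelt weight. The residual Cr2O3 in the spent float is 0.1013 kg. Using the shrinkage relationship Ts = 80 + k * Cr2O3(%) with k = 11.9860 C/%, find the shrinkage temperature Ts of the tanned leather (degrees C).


Offered = pelt * offer_pct / 100 = 21.7650 * 1.6560 / 100 = 0.3604 kg
Uptake = offered - residual = 0.3604 - 0.1013 = 0.2591 kg
Cr2O3% on pelt = uptake / pelt * 100 = 0.2591 / 21.7650 * 100 = 1.1906 %
Ts = 80 + k * Cr2O3% = 80 + 11.9860 * 1.1906 = 94.2702 C


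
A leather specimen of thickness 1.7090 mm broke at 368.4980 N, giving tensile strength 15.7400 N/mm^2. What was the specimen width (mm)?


Formula: w = F / (TS * t)
Substituting: w = 368.4980 / (15.7400 * 1.7090)
Result: 13.6990 mm


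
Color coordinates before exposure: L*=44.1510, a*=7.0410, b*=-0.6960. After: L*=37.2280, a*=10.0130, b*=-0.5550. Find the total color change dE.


dL = -6.9230, da = 2.9720, db = 0.1410
dE = sqrt((-6.9230)^2 + 2.9720^2 + 0.1410^2) = 7.5353


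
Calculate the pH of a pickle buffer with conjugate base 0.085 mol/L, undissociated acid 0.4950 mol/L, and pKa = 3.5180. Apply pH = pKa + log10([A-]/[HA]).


ratio = [A-] / [HA] = 0.085 / 0.4950 = 0.1717
log10(ratio) = -0.7652
pH = pKa + log10(ratio) = 3.5180 - 0.7652 = 2.7528


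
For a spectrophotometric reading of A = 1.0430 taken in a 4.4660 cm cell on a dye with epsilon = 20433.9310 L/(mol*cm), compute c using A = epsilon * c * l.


Formula: c = A / (epsilon * l)
Substituting: c = 1.0430 / (20433.9310 * 4.4660)
Result: 1.1429e-05 mol/L


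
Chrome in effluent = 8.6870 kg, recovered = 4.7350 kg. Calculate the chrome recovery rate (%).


Formula: Recovery = recovered / input * 100
Substituting: Recovery = 4.7350 / 8.6870 * 100
Result: 54.5067 %


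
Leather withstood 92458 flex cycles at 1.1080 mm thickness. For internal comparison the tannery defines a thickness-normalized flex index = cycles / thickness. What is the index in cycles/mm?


Formula: Index = cycles / thickness
Substituting: Index = 92458 / 1.1080
Result: 83445.8484 cycles/mm


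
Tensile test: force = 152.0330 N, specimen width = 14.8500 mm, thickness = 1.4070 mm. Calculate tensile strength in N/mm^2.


Formula: TS = force / (width * thickness)
Substituting: TS = 152.0330 / (14.8500 * 1.4070)
Result: 7.2764 N/mm^2


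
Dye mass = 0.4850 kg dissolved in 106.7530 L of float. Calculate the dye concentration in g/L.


Formula: Conc = dye_mass(kg) / volume(L) * 1000
Substituting: Conc = 0.4850 / 106.7530 * 1000
Result: 4.5432 g/L


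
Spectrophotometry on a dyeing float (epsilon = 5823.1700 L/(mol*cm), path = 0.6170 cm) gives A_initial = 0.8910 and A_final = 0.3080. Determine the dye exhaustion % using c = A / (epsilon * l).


c_initial = A_i / (epsilon * l) = 0.8910 / (5823.1700 * 0.6170) = 2.4799e-04 mol/L
c_final = A_f / (epsilon * l) = 0.3080 / (5823.1700 * 0.6170) = 8.5725e-05 mol/L
Exhaustion = (c_initial - c_final) / c_initial * 100 = (2.4799e-04 - 8.5725e-05) / 2.4799e-04 * 100 = 65.4321 %


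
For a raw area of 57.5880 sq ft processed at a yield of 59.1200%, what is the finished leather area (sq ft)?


Formula: finished = raw * yield / 100
Substituting: finished = 57.5880 * 59.1200 / 100
Result: 34.0460 sq ft


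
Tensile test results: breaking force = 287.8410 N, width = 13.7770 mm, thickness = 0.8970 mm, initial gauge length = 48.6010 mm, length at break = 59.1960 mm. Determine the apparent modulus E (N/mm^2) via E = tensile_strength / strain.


TS = F / (w * t) = 287.8410 / (13.7770 * 0.8970) = 23.2919 N/mm^2
strain = (Lf - L0) / L0 = (59.1960 - 48.6010) / 48.6010 = 0.2180
E = TS / strain = 23.2919 / 0.2180 = 106.8439 N/mm^2


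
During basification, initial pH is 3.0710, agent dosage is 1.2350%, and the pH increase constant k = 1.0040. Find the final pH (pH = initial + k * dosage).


Formula: pH_final = pH_initial + k * base_pct
Substituting: pH_final = 3.0710 + 1.0040 * 1.2350
Result: 4.3109


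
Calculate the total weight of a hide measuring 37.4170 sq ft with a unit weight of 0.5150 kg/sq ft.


Formula: Weight = area * weight_per_sqft
Substituting: Weight = 37.4170 * 0.5150
Result: 19.2698 kg


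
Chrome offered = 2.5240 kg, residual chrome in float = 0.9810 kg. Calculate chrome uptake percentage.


Formula: Uptake = (offered - residual) / offered * 100
Substituting: Uptake = (2.5240 - 0.9810) / 2.5240 * 100
Result: 61.1331 %


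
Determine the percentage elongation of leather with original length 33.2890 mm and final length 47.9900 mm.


Formula: Elongation = (Lf - L0) / L0 * 100
Substituting: Elongation = (47.9900 - 33.2890) / 33.2890 * 100
Result: 44.1617 %


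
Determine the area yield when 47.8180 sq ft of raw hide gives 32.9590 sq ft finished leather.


Formula: Yield = finished / raw * 100
Substituting: Yield = 32.9590 / 47.8180 * 100
Result: 68.9259 %


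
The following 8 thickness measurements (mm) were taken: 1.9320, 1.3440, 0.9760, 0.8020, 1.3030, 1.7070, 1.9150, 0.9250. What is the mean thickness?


Formula: Average = sum / n
Substituting: Average = 10.9040 / 8
Result: 1.3630 mm


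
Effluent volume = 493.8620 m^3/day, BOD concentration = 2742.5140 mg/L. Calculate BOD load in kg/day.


Formula: BOD_load = volume * conc / 1000
Substituting: BOD_load = 493.8620 * 2742.5140 / 1000
Result: 1354.4234 kg/day


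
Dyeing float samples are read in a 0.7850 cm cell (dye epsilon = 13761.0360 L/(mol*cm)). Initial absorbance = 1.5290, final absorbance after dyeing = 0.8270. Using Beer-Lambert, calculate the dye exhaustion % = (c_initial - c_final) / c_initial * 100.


c_initial = A_i / (epsilon * l) = 1.5290 / (13761.0360 * 0.7850) = 1.4154e-04 mol/L
c_final = A_f / (epsilon * l) = 0.8270 / (13761.0360 * 0.7850) = 7.6557e-05 mol/L
Exhaustion = (c_initial - c_final) / c_initial * 100 = (1.4154e-04 - 7.6557e-05) / 1.4154e-04 * 100 = 45.9124 %


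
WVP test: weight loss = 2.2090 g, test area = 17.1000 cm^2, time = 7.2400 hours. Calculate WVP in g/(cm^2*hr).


Formula: WVP = loss / (area * time)
Substituting: WVP = 2.2090 / (17.1000 * 7.2400)
Result: 0.0178427 g/(cm^2*hr)


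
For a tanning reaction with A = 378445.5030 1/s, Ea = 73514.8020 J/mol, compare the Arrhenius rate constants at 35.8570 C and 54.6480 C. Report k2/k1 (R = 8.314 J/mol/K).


T1 = 35.8570 + 273.15 = 309.0070 K; T2 = 54.6480 + 273.15 = 327.7980 K
k1 = A * exp(-Ea/(R*T1)) = 378445.5030 * exp(-73514.8020/(8.314*309.0070)) = 1.4145e-07 1/s
k2 = A * exp(-Ea/(R*T2)) = 378445.5030 * exp(-73514.8020/(8.314*327.7980)) = 7.2944e-07 1/s
k2/k1 = 7.2944e-07 / 1.4145e-07 = 5.1570


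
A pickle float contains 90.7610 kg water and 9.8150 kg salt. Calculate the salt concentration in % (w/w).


Formula: Conc = salt / (water + salt) * 100
Substituting: Conc = 9.8150 / (90.7610 + 9.8150) * 100
Result: 9.7588 %


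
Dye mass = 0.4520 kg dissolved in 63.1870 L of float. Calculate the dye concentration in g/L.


Formula: Conc = dye_mass(kg) / volume(L) * 1000
Substituting: Conc = 0.4520 / 63.1870 * 1000
Result: 7.1534 g/L


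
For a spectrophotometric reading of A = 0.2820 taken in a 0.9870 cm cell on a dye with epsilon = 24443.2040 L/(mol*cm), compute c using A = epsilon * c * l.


Formula: c = A / (epsilon * l)
Substituting: c = 0.2820 / (24443.2040 * 0.9870)
Result: 1.1689e-05 mol/L


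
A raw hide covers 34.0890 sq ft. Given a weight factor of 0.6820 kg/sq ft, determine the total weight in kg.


Formula: Weight = area * weight_per_sqft
Substituting: Weight = 34.0890 * 0.6820
Result: 23.2487 kg


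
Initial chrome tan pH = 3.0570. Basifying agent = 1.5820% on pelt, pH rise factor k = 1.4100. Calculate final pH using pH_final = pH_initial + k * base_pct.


Formula: pH_final = pH_initial + k * base_pct
Substituting: pH_final = 3.0570 + 1.4100 * 1.5820
Result: 5.2876


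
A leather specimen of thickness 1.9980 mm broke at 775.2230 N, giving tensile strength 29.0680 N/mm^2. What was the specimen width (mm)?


Formula: w = F / (TS * t)
Substituting: w = 775.2230 / (29.0680 * 1.9980)
Result: 13.3480 mm


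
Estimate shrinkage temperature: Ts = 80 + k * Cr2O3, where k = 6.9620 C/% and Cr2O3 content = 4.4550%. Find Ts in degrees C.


Formula: Ts = 80 + k * Cr2O3
Substituting: Ts = 80 + 6.9620 * 4.4550
Result: 111.0157 C


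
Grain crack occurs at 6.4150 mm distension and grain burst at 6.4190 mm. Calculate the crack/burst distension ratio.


Formula: Ratio = crack / burst
Substituting: Ratio = 6.4150 / 6.4190
Result: 0.9994


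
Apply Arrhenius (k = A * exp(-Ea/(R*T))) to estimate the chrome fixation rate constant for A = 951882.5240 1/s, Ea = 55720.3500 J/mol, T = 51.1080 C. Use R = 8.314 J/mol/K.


T_K = T_C + 273.15 = 51.1080 + 273.15 = 324.2580 K
exponent = -Ea / (R * T_K) = -55720.3500 / (8.314 * 324.2580) = -20.6687
k = A * exp(exponent) = 951882.5240 * exp(-20.6687) = 0.00100527 1/s


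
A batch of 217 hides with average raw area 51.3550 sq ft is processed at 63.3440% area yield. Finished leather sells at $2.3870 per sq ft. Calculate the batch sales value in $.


Raw_total = N * avg_area = 217 * 51.3550 = 11144.0350 sq ft
Finished = Raw_total * yield / 100 = 11144.0350 * 63.3440 / 100 = 7059.0775 sq ft
Value = Finished * price = 7059.0775 * 2.3870 = 16850.0181 $


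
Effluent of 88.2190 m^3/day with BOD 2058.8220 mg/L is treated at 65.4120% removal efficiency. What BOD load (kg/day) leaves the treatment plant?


Load_in = volume * conc / 1000 = 88.2190 * 2058.8220 / 1000 = 181.6272 kg/day
Removed = Load_in * eff / 100 = 181.6272 * 65.4120 / 100 = 118.8060 kg/day
Load_out = Load_in - Removed = 181.6272 - 118.8060 = 62.8212 kg/day


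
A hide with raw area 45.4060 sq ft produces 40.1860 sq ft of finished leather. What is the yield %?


Formula: Yield = finished / raw * 100
Substituting: Yield = 40.1860 / 45.4060 * 100
Result: 88.5037 %


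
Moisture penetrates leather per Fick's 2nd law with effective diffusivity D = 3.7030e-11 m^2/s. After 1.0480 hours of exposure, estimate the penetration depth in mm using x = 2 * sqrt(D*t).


t = 1.0480 hr * 3600 = 3772.8000 s
D * t = 3.7030e-11 * 3772.8000 = 1.3971e-07
x = 2 * sqrt(D*t) = 2 * sqrt(1.3971e-07) = 7.4755e-04 m = 0.7475 mm


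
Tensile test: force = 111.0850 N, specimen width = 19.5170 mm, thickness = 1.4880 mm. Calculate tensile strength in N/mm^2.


Formula: TS = force / (width * thickness)
Substituting: TS = 111.0850 / (19.5170 * 1.4880)
Result: 3.8251 N/mm^2


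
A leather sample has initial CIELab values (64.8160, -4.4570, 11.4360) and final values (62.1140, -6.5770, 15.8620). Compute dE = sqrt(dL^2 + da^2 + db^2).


dL = -2.7020, da = -2.1200, db = 4.4260
dE = sqrt((-2.7020)^2 + (-2.1200)^2 + 4.4260^2) = 5.6022


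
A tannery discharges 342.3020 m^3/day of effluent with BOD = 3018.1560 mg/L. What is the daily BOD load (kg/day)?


Formula: BOD_load = volume * conc / 1000
Substituting: BOD_load = 342.3020 * 3018.1560 / 1000
Result: 1033.1208 kg/day


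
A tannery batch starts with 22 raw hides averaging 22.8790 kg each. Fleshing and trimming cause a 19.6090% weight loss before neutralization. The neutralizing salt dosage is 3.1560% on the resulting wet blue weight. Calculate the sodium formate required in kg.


Total_raw = N * avg_wt = 22 * 22.8790 = 503.3380 kg
Substrate = Total_raw * (1 - loss/100) = 503.3380 * (1 - 19.6090/100) = 404.6385 kg
Neutralizer = Substrate * pct / 100 = 404.6385 * 3.1560 / 100 = 12.7704 kg


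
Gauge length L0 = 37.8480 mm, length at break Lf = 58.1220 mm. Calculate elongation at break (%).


Formula: Elongation = (Lf - L0) / L0 * 100
Substituting: Elongation = (58.1220 - 37.8480) / 37.8480 * 100
Result: 53.5669 %


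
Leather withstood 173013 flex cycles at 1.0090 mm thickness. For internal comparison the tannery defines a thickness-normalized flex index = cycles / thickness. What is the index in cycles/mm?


Formula: Index = cycles / thickness
Substituting: Index = 173013 / 1.0090
Result: 171469.7721 cycles/mm


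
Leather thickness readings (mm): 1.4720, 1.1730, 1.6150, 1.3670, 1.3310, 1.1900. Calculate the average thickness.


Formula: Average = sum / n
Substituting: Average = 8.1480 / 6
Result: 1.3580 mm


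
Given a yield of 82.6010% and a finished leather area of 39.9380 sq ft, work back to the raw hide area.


Formula: raw = finished * 100 / yield
Substituting: raw = 39.9380 * 100 / 82.6010
Result: 48.3505 sq ft


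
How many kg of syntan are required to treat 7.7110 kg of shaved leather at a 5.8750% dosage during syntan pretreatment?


Formula: Syntan = substrate * pct / 100
Substituting: Syntan = 7.7110 * 5.8750 / 100
Result: 0.4530 kg


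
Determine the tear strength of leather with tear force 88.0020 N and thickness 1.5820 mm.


Formula: Tear strength = force / thickness
Substituting: Tear strength = 88.0020 / 1.5820
Result: 55.6271 N/mm


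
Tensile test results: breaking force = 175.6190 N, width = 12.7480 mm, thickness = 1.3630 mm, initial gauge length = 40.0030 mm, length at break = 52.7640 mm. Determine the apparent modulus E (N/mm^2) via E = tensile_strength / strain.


TS = F / (w * t) = 175.6190 / (12.7480 * 1.3630) = 10.1073 N/mm^2
strain = (Lf - L0) / L0 = (52.7640 - 40.0030) / 40.0030 = 0.3190
E = TS / strain = 10.1073 / 0.3190 = 31.6841 N/mm^2


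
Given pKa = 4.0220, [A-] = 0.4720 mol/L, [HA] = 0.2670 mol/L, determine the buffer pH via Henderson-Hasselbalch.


ratio = [A-] / [HA] = 0.4720 / 0.2670 = 1.7678
log10(ratio) = 0.2474
pH = pKa + log10(ratio) = 4.0220 + 0.2474 = 4.2694


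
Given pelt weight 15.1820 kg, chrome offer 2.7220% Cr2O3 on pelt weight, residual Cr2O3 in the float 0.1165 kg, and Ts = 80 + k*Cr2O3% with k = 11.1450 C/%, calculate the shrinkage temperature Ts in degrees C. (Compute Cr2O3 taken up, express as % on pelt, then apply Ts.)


Offered = pelt * offer_pct / 100 = 15.1820 * 2.7220 / 100 = 0.4133 kg
Uptake = offered - residual = 0.4133 - 0.1165 = 0.2968 kg
Cr2O3% on pelt = uptake / pelt * 100 = 0.2968 / 15.1820 * 100 = 1.9546 %
Ts = 80 + k * Cr2O3% = 80 + 11.1450 * 1.9546 = 101.7845 C


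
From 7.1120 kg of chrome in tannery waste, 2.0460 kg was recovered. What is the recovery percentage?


Formula: Recovery = recovered / input * 100
Substituting: Recovery = 2.0460 / 7.1120 * 100
Result: 28.7683 %


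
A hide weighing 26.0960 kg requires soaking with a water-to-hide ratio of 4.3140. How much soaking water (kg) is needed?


Formula: Water = hide_weight * ratio
Substituting: Water = 26.0960 * 4.3140
Result: 112.5781 kg


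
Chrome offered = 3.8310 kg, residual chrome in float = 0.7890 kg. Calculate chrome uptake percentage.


Formula: Uptake = (offered - residual) / offered * 100
Substituting: Uptake = (3.8310 - 0.7890) / 3.8310 * 100
Result: 79.4049 %


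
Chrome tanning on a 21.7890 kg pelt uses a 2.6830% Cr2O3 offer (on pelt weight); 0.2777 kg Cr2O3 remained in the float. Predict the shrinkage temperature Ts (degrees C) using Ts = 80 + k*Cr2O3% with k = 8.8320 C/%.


Offered = pelt * offer_pct / 100 = 21.7890 * 2.6830 / 100 = 0.5846 kg
Uptake = offered - residual = 0.5846 - 0.2777 = 0.3069 kg
Cr2O3% on pelt = uptake / pelt * 100 = 0.3069 / 21.7890 * 100 = 1.4085 %
Ts = 80 + k * Cr2O3% = 80 + 8.8320 * 1.4085 = 92.4399 C


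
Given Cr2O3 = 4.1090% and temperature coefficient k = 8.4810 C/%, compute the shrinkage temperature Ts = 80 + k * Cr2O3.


Formula: Ts = 80 + k * Cr2O3
Substituting: Ts = 80 + 8.4810 * 4.1090
Result: 114.8484 C


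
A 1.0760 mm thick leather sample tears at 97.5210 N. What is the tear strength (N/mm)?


Formula: Tear strength = force / thickness
Substituting: Tear strength = 97.5210 / 1.0760
Result: 90.6329 N/mm


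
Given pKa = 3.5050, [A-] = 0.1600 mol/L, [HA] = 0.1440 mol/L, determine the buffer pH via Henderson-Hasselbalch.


ratio = [A-] / [HA] = 0.1600 / 0.1440 = 1.1111
log10(ratio) = 0.0457575
pH = pKa + log10(ratio) = 3.5050 + 0.0457575 = 3.5508


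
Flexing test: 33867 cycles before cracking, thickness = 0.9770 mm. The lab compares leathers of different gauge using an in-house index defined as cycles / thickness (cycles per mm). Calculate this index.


Formula: Index = cycles / thickness
Substituting: Index = 33867 / 0.9770
Result: 34664.2784 cycles/mm


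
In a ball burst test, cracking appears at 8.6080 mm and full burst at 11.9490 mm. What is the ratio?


Formula: Ratio = crack / burst
Substituting: Ratio = 8.6080 / 11.9490
Result: 0.7204


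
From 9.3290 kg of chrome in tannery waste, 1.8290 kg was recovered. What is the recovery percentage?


Formula: Recovery = recovered / input * 100
Substituting: Recovery = 1.8290 / 9.3290 * 100
Result: 19.6055 %


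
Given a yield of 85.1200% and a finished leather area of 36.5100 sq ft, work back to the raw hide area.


Formula: raw = finished * 100 / yield
Substituting: raw = 36.5100 * 100 / 85.1200
Result: 42.8924 sq ft


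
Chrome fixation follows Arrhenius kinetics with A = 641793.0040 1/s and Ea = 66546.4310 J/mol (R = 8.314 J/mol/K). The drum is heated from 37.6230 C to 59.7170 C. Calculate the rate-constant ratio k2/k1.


T1 = 37.6230 + 273.15 = 310.7730 K; T2 = 59.7170 + 273.15 = 332.8670 K
k1 = A * exp(-Ea/(R*T1)) = 641793.0040 * exp(-66546.4310/(8.314*310.7730)) = 4.1868e-06 1/s
k2 = A * exp(-Ea/(R*T2)) = 641793.0040 * exp(-66546.4310/(8.314*332.8670)) = 2.3138e-05 1/s
k2/k1 = 2.3138e-05 / 4.1868e-06 = 5.5263


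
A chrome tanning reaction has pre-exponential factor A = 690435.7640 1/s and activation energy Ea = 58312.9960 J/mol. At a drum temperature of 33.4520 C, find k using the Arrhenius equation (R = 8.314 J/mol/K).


T_K = T_C + 273.15 = 33.4520 + 273.15 = 306.6020 K
exponent = -Ea / (R * T_K) = -58312.9960 / (8.314 * 306.6020) = -22.8760
k = A * exp(exponent) = 690435.7640 * exp(-22.8760) = 8.0204e-05 1/s


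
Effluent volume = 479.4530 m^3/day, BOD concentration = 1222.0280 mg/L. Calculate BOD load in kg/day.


Formula: BOD_load = volume * conc / 1000
Substituting: BOD_load = 479.4530 * 1222.0280 / 1000
Result: 585.9050 kg/day


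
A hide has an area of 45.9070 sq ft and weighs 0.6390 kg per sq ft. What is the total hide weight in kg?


Formula: Weight = area * weight_per_sqft
Substituting: Weight = 45.9070 * 0.6390
Result: 29.3346 kg


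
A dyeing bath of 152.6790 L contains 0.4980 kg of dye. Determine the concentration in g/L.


Formula: Conc = dye_mass(kg) / volume(L) * 1000
Substituting: Conc = 0.4980 / 152.6790 * 1000
Result: 3.2617 g/L


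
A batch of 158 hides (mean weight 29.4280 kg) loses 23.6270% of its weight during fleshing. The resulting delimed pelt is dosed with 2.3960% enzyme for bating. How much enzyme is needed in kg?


Total_raw = N * avg_wt = 158 * 29.4280 = 4649.6240 kg
Substrate = Total_raw * (1 - loss/100) = 4649.6240 * (1 - 23.6270/100) = 3551.0573 kg
Enzyme = Substrate * pct / 100 = 3551.0573 * 2.3960 / 100 = 85.0833 kg


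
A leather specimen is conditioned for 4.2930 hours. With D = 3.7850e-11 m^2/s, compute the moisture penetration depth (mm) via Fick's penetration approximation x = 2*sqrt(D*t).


t = 4.2930 hr * 3600 = 15454.8000 s
D * t = 3.7850e-11 * 15454.8000 = 5.8496e-07
x = 2 * sqrt(D*t) = 2 * sqrt(5.8496e-07) = 0.00152966 m = 1.5297 mm


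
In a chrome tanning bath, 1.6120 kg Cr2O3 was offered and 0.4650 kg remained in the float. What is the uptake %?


Formula: Uptake = (offered - residual) / offered * 100
Substituting: Uptake = (1.6120 - 0.4650) / 1.6120 * 100
Result: 71.1538 %


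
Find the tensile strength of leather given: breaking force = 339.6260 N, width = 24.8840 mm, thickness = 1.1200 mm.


Formula: TS = force / (width * thickness)
Substituting: TS = 339.6260 / (24.8840 * 1.1200)
Result: 12.1860 N/mm^2


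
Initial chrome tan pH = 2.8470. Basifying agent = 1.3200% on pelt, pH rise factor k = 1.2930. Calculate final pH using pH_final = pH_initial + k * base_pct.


Formula: pH_final = pH_initial + k * base_pct
Substituting: pH_final = 2.8470 + 1.2930 * 1.3200
Result: 4.5538


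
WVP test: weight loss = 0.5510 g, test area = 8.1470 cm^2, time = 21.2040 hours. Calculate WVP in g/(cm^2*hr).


Formula: WVP = loss / (area * time)
Substituting: WVP = 0.5510 / (8.1470 * 21.2040)
Result: 0.0031896 g/(cm^2*hr)


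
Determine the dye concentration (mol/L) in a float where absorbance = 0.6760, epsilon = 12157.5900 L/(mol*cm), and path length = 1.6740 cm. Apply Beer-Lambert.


Formula: c = A / (epsilon * l)
Substituting: c = 0.6760 / (12157.5900 * 1.6740)
Result: 3.3216e-05 mol/L


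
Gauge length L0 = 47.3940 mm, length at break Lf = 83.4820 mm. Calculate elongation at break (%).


Formula: Elongation = (Lf - L0) / L0 * 100
Substituting: Elongation = (83.4820 - 47.3940) / 47.3940 * 100
Result: 76.1447 %


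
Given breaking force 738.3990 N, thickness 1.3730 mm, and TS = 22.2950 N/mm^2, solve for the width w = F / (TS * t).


Formula: w = F / (TS * t)
Substituting: w = 738.3990 / (22.2950 * 1.3730)
Result: 24.1220 mm


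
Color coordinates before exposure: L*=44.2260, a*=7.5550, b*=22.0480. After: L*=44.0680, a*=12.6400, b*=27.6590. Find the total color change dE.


dL = -0.1580, da = 5.0850, db = 5.6110
dE = sqrt((-0.1580)^2 + 5.0850^2 + 5.6110^2) = 7.5740


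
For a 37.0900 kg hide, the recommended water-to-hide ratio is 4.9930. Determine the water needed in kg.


Formula: Water = hide_weight * ratio
Substituting: Water = 37.0900 * 4.9930
Result: 185.1904 kg


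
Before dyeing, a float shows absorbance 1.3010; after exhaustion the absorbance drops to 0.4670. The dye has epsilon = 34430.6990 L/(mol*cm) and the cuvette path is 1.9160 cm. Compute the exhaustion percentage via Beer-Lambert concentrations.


c_initial = A_i / (epsilon * l) = 1.3010 / (34430.6990 * 1.9160) = 1.9721e-05 mol/L
c_final = A_f / (epsilon * l) = 0.4670 / (34430.6990 * 1.9160) = 7.0791e-06 mol/L
Exhaustion = (c_initial - c_final) / c_initial * 100 = (1.9721e-05 - 7.0791e-06) / 1.9721e-05 * 100 = 64.1045 %


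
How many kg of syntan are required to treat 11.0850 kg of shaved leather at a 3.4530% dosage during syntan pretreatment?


Formula: Syntan = substrate * pct / 100
Substituting: Syntan = 11.0850 * 3.4530 / 100
Result: 0.3828 kg


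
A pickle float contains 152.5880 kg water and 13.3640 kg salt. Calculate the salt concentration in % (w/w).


Formula: Conc = salt / (water + salt) * 100
Substituting: Conc = 13.3640 / (152.5880 + 13.3640) * 100
Result: 8.0529 %


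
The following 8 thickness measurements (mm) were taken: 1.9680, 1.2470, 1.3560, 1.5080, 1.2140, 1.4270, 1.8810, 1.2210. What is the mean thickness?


Formula: Average = sum / n
Substituting: Average = 11.8220 / 8
Result: 1.4778 mm


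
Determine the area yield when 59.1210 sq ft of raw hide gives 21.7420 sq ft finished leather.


Formula: Yield = finished / raw * 100
Substituting: Yield = 21.7420 / 59.1210 * 100
Result: 36.7754 %


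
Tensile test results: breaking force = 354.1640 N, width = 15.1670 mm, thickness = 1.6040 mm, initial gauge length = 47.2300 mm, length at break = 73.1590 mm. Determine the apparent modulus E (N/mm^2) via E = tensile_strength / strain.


TS = F / (w * t) = 354.1640 / (15.1670 * 1.6040) = 14.5580 N/mm^2
strain = (Lf - L0) / L0 = (73.1590 - 47.2300) / 47.2300 = 0.5490
E = TS / strain = 14.5580 / 0.5490 = 26.5175 N/mm^2


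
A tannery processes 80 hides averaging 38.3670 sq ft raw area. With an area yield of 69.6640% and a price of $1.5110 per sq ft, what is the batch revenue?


Raw_total = N * avg_area = 80 * 38.3670 = 3069.3600 sq ft
Finished = Raw_total * yield / 100 = 3069.3600 * 69.6640 / 100 = 2138.2390 sq ft
Value = Finished * price = 2138.2390 * 1.5110 = 3230.8791 $


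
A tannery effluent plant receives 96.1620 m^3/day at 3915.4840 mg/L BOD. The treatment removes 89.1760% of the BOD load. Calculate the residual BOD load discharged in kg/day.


Load_in = volume * conc / 1000 = 96.1620 * 3915.4840 / 1000 = 376.5208 kg/day
Removed = Load_in * eff / 100 = 376.5208 * 89.1760 / 100 = 335.7662 kg/day
Load_out = Load_in - Removed = 376.5208 - 335.7662 = 40.7546 kg/day


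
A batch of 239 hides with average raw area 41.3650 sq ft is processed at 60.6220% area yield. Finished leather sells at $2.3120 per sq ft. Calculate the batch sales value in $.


Raw_total = N * avg_area = 239 * 41.3650 = 9886.2350 sq ft
Finished = Raw_total * yield / 100 = 9886.2350 * 60.6220 / 100 = 5993.2334 sq ft
Value = Finished * price = 5993.2334 * 2.3120 = 13856.3556 $


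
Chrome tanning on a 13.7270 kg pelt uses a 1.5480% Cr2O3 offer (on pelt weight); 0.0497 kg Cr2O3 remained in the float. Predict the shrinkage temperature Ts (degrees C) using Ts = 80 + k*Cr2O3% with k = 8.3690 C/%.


Offered = pelt * offer_pct / 100 = 13.7270 * 1.5480 / 100 = 0.2125 kg
Uptake = offered - residual = 0.2125 - 0.0497 = 0.1628 kg
Cr2O3% on pelt = uptake / pelt * 100 = 0.1628 / 13.7270 * 100 = 1.1859 %
Ts = 80 + k * Cr2O3% = 80 + 8.3690 * 1.1859 = 89.9251 C


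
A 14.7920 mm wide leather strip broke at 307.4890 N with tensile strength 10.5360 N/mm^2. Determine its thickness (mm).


Formula: t = F / (TS * w)
Substituting: t = 307.4890 / (10.5360 * 14.7920)
Result: 1.9730 mm


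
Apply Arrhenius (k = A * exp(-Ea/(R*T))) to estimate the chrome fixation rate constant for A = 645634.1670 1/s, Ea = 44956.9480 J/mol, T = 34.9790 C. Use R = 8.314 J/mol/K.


T_K = T_C + 273.15 = 34.9790 + 273.15 = 308.1290 K
exponent = -Ea / (R * T_K) = -44956.9480 / (8.314 * 308.1290) = -17.5491
k = A * exp(exponent) = 645634.1670 * exp(-17.5491) = 0.0154355 1/s


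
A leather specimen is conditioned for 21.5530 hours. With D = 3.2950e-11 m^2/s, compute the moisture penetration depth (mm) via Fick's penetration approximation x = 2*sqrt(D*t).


t = 21.5530 hr * 3600 = 77590.8000 s
D * t = 3.2950e-11 * 77590.8000 = 2.5566e-06
x = 2 * sqrt(D*t) = 2 * sqrt(2.5566e-06) = 0.00319788 m = 3.1979 mm


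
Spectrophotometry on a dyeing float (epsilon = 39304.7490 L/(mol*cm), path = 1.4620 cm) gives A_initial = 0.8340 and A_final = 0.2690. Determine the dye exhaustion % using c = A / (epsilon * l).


c_initial = A_i / (epsilon * l) = 0.8340 / (39304.7490 * 1.4620) = 1.4514e-05 mol/L
c_final = A_f / (epsilon * l) = 0.2690 / (39304.7490 * 1.4620) = 4.6812e-06 mol/L
Exhaustion = (c_initial - c_final) / c_initial * 100 = (1.4514e-05 - 4.6812e-06) / 1.4514e-05 * 100 = 67.7458 %


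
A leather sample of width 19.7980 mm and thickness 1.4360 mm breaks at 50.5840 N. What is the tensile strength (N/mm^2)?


Formula: TS = force / (width * thickness)
Substituting: TS = 50.5840 / (19.7980 * 1.4360)
Result: 1.7793 N/mm^2


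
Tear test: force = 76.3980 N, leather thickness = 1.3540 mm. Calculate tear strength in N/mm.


Formula: Tear strength = force / thickness
Substituting: Tear strength = 76.3980 / 1.3540
Result: 56.4239 N/mm


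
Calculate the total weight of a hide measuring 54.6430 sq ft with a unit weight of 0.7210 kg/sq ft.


Formula: Weight = area * weight_per_sqft
Substituting: Weight = 54.6430 * 0.7210
Result: 39.3976 kg


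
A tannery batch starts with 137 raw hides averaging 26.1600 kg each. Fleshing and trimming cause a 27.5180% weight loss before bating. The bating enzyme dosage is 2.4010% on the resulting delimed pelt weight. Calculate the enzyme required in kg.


Total_raw = N * avg_wt = 137 * 26.1600 = 3583.9200 kg
Substrate = Total_raw * (1 - loss/100) = 3583.9200 * (1 - 27.5180/100) = 2597.6969 kg
Enzyme = Substrate * pct / 100 = 2597.6969 * 2.4010 / 100 = 62.3707 kg


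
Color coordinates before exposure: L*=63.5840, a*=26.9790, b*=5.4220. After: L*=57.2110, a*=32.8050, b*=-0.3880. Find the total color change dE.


dL = -6.3730, da = 5.8260, db = -5.8100
dE = sqrt((-6.3730)^2 + 5.8260^2 + (-5.8100)^2) = 10.4074


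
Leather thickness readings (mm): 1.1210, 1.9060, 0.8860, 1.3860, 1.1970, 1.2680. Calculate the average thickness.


Formula: Average = sum / n
Substituting: Average = 7.7640 / 6
Result: 1.2940 mm


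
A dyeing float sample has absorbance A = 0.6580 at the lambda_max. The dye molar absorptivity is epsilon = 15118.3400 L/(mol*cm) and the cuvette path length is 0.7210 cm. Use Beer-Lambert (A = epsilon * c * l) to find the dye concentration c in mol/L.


Formula: c = A / (epsilon * l)
Substituting: c = 0.6580 / (15118.3400 * 0.7210)
Result: 6.0365e-05 mol/L


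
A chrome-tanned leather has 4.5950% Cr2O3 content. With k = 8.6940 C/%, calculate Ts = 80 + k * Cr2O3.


Formula: Ts = 80 + k * Cr2O3
Substituting: Ts = 80 + 8.6940 * 4.5950
Result: 119.9489 C


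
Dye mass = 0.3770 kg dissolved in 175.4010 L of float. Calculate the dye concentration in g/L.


Formula: Conc = dye_mass(kg) / volume(L) * 1000
Substituting: Conc = 0.3770 / 175.4010 * 1000
Result: 2.1494 g/L


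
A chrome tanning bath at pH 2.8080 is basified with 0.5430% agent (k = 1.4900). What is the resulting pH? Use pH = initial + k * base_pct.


Formula: pH_final = pH_initial + k * base_pct
Substituting: pH_final = 2.8080 + 1.4900 * 0.5430
Result: 3.6171


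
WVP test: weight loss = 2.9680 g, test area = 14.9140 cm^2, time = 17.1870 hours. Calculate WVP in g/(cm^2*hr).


Formula: WVP = loss / (area * time)
Substituting: WVP = 2.9680 / (14.9140 * 17.1870)
Result: 0.011579 g/(cm^2*hr)


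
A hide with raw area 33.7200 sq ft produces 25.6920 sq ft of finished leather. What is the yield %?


Formula: Yield = finished / raw * 100
Substituting: Yield = 25.6920 / 33.7200 * 100
Result: 76.1922 %


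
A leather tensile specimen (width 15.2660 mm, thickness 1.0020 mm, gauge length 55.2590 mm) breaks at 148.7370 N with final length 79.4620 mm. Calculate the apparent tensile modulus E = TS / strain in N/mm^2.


TS = F / (w * t) = 148.7370 / (15.2660 * 1.0020) = 9.7236 N/mm^2
strain = (Lf - L0) / L0 = (79.4620 - 55.2590) / 55.2590 = 0.4380
E = TS / strain = 9.7236 / 0.4380 = 22.2004 N/mm^2


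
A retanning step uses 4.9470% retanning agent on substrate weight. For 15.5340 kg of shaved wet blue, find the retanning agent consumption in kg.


Formula: Retan = substrate * pct / 100
Substituting: Retan = 15.5340 * 4.9470 / 100
Result: 0.7685 kg


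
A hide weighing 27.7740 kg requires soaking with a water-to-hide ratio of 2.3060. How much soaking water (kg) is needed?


Formula: Water = hide_weight * ratio
Substituting: Water = 27.7740 * 2.3060
Result: 64.0468 kg


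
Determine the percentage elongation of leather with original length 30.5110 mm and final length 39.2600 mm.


Formula: Elongation = (Lf - L0) / L0 * 100
Substituting: Elongation = (39.2600 - 30.5110) / 30.5110 * 100
Result: 28.6749 %


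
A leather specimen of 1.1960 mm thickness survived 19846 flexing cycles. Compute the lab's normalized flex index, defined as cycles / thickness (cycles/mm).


Formula: Index = cycles / thickness
Substituting: Index = 19846 / 1.1960
Result: 16593.6455 cycles/mm


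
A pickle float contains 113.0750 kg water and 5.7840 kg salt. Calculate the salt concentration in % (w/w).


Formula: Conc = salt / (water + salt) * 100
Substituting: Conc = 5.7840 / (113.0750 + 5.7840) * 100
Result: 4.8663 %


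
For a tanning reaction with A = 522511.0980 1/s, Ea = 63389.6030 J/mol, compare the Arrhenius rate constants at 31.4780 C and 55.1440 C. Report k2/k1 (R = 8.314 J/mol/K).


T1 = 31.4780 + 273.15 = 304.6280 K; T2 = 55.1440 + 273.15 = 328.2940 K
k1 = A * exp(-Ea/(R*T1)) = 522511.0980 * exp(-63389.6030/(8.314*304.6280)) = 7.0513e-06 1/s
k2 = A * exp(-Ea/(R*T2)) = 522511.0980 * exp(-63389.6030/(8.314*328.2940)) = 4.2840e-05 1/s
k2/k1 = 4.2840e-05 / 7.0513e-06 = 6.0755


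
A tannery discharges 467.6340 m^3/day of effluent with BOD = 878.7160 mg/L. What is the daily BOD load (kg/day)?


Formula: BOD_load = volume * conc / 1000
Substituting: BOD_load = 467.6340 * 878.7160 / 1000
Result: 410.9175 kg/day


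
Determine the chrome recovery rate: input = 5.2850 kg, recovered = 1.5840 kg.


Formula: Recovery = recovered / input * 100
Substituting: Recovery = 1.5840 / 5.2850 * 100
Result: 29.9716 %


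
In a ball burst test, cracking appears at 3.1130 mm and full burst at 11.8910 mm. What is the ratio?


Formula: Ratio = crack / burst
Substituting: Ratio = 3.1130 / 11.8910
Result: 0.2618


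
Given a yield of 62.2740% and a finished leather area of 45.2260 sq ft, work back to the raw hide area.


Formula: raw = finished * 100 / yield
Substituting: raw = 45.2260 * 100 / 62.2740
Result: 72.6242 sq ft


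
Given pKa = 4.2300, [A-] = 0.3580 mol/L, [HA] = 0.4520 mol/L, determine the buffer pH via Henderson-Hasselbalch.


ratio = [A-] / [HA] = 0.3580 / 0.4520 = 0.7920
log10(ratio) = -0.1013
pH = pKa + log10(ratio) = 4.2300 - 0.1013 = 4.1287


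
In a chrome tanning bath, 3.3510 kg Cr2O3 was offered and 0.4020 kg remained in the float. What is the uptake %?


Formula: Uptake = (offered - residual) / offered * 100
Substituting: Uptake = (3.3510 - 0.4020) / 3.3510 * 100
Result: 88.0036 %


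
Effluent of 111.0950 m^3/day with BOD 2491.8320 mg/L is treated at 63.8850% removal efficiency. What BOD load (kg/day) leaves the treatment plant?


Load_in = volume * conc / 1000 = 111.0950 * 2491.8320 / 1000 = 276.8301 kg/day
Removed = Load_in * eff / 100 = 276.8301 * 63.8850 / 100 = 176.8529 kg/day
Load_out = Load_in - Removed = 276.8301 - 176.8529 = 99.9772 kg/day


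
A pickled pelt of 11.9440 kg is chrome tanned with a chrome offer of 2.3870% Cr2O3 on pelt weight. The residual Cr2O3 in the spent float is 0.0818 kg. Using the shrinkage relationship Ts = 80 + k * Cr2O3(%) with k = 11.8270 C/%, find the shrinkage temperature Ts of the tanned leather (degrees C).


Offered = pelt * offer_pct / 100 = 11.9440 * 2.3870 / 100 = 0.2851 kg
Uptake = offered - residual = 0.2851 - 0.0818 = 0.2033 kg
Cr2O3% on pelt = uptake / pelt * 100 = 0.2033 / 11.9440 * 100 = 1.7021 %
Ts = 80 + k * Cr2O3% = 80 + 11.8270 * 1.7021 = 100.1312 C


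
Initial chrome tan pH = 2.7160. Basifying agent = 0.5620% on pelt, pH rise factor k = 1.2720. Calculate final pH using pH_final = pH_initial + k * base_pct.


Formula: pH_final = pH_initial + k * base_pct
Substituting: pH_final = 2.7160 + 1.2720 * 0.5620
Result: 3.4309


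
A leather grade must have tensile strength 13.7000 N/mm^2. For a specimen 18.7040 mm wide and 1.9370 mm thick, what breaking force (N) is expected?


Formula: F = TS * w * t
Substituting: F = 13.7000 * 18.7040 * 1.9370
Result: 496.3462 N


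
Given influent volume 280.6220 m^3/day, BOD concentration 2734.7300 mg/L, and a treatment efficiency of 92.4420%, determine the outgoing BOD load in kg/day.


Load_in = volume * conc / 1000 = 280.6220 * 2734.7300 / 1000 = 767.4254 kg/day
Removed = Load_in * eff / 100 = 767.4254 * 92.4420 / 100 = 709.4234 kg/day
Load_out = Load_in - Removed = 767.4254 - 709.4234 = 58.0020 kg/day


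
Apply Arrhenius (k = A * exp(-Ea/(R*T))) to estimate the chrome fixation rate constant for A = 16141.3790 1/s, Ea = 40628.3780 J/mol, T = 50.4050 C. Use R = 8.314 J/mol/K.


T_K = T_C + 273.15 = 50.4050 + 273.15 = 323.5550 K
exponent = -Ea / (R * T_K) = -40628.3780 / (8.314 * 323.5550) = -15.1033
k = A * exp(exponent) = 16141.3790 * exp(-15.1033) = 0.00445316 1/s


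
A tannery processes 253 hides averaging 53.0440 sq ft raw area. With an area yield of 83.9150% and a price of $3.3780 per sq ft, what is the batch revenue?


Raw_total = N * avg_area = 253 * 53.0440 = 13420.1320 sq ft
Finished = Raw_total * yield / 100 = 13420.1320 * 83.9150 / 100 = 11261.5038 sq ft
Value = Finished * price = 11261.5038 * 3.3780 = 38041.3597 $


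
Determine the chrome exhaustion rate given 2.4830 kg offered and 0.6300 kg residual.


Formula: Uptake = (offered - residual) / offered * 100
Substituting: Uptake = (2.4830 - 0.6300) / 2.4830 * 100
Result: 74.6275 %


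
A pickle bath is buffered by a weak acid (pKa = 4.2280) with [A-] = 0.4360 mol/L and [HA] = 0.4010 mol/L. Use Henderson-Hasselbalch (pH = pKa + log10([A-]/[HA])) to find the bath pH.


ratio = [A-] / [HA] = 0.4360 / 0.4010 = 1.0873
log10(ratio) = 0.0363421
pH = pKa + log10(ratio) = 4.2280 + 0.0363421 = 4.2643


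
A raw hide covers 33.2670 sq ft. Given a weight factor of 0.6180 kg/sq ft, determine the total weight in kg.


Formula: Weight = area * weight_per_sqft
Substituting: Weight = 33.2670 * 0.6180
Result: 20.5590 kg


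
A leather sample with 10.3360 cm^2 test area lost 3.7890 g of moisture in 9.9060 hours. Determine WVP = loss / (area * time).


Formula: WVP = loss / (area * time)
Substituting: WVP = 3.7890 / (10.3360 * 9.9060)
Result: 0.0370061 g/(cm^2*hr)


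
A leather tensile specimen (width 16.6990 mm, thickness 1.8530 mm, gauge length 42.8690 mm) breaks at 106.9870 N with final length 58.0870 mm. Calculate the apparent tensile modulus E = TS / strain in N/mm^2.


TS = F / (w * t) = 106.9870 / (16.6990 * 1.8530) = 3.4575 N/mm^2
strain = (Lf - L0) / L0 = (58.0870 - 42.8690) / 42.8690 = 0.3550
E = TS / strain = 3.4575 / 0.3550 = 9.7398 N/mm^2
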